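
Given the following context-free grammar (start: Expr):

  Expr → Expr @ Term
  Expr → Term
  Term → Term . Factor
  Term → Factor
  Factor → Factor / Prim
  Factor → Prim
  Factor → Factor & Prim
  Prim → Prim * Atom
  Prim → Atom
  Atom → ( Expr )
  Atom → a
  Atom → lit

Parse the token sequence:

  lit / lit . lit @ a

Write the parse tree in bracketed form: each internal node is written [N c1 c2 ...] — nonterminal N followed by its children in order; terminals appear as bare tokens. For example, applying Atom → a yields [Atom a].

Expr
Expr @ Term
Term @ Term
Term . Factor @ Term
Factor . Factor @ Term
Factor / Prim . Factor @ Term
Prim / Prim . Factor @ Term
Atom / Prim . Factor @ Term
lit / Prim . Factor @ Term
lit / Atom . Factor @ Term
lit / lit . Factor @ Term
lit / lit . Prim @ Term
lit / lit . Atom @ Term
lit / lit . lit @ Term
lit / lit . lit @ Factor
lit / lit . lit @ Prim
lit / lit . lit @ Atom
lit / lit . lit @ a

[Expr [Expr [Term [Term [Factor [Factor [Prim [Atom lit]]] / [Prim [Atom lit]]]] . [Factor [Prim [Atom lit]]]]] @ [Term [Factor [Prim [Atom a]]]]]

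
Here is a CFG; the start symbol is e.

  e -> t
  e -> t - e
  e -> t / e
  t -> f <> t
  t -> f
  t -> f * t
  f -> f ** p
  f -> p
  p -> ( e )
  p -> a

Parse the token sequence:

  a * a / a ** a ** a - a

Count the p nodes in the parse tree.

[e [t [f [p a]] * [t [f [p a]]]] / [e [t [f [f [f [p a]] ** [p a]] ** [p a]]] - [e [t [f [p a]]]]]]

6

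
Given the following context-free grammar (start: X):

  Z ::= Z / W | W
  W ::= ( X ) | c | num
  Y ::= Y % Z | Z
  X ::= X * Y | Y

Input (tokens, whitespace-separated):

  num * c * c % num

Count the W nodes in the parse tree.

4

[X [X [X [Y [Z [W num]]]] * [Y [Z [W c]]]] * [Y [Y [Z [W c]]] % [Z [W num]]]]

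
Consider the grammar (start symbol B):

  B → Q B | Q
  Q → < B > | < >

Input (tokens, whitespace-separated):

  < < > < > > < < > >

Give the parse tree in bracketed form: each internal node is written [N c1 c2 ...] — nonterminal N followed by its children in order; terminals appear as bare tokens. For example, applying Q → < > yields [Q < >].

B
Q B
< B > B
< Q B > B
< < > B > B
< < > Q > B
< < > < > > B
< < > < > > Q
< < > < > > < B >
< < > < > > < Q >
< < > < > > < < > >

[B [Q < [B [Q < >] [B [Q < >]]] >] [B [Q < [B [Q < >]] >]]]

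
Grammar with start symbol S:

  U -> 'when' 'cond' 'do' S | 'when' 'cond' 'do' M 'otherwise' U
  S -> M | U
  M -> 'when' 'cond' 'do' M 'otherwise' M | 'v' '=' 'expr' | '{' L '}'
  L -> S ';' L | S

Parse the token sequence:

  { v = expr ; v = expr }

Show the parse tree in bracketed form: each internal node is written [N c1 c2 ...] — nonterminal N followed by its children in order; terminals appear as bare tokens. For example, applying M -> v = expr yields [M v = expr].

[S [M { [L [S [M v = expr]] ; [L [S [M v = expr]]]] }]]

S
M
{ L }
{ S ; L }
{ M ; L }
{ v = expr ; L }
{ v = expr ; S }
{ v = expr ; M }
{ v = expr ; v = expr }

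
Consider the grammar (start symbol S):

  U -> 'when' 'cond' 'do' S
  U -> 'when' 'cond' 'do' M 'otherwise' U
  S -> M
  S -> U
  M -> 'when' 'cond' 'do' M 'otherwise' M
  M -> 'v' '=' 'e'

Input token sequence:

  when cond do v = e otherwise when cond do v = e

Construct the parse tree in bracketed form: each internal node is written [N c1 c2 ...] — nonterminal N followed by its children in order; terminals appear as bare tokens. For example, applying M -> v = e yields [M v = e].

[S [U when cond do [M v = e] otherwise [U when cond do [S [M v = e]]]]]

S
U
when cond do M otherwise U
when cond do v = e otherwise U
when cond do v = e otherwise when cond do S
when cond do v = e otherwise when cond do M
when cond do v = e otherwise when cond do v = e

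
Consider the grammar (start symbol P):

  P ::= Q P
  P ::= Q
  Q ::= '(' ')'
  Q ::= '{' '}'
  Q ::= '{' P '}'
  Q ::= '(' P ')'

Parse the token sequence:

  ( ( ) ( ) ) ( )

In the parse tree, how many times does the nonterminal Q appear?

[P [Q ( [P [Q ( )] [P [Q ( )]]] )] [P [Q ( )]]]

4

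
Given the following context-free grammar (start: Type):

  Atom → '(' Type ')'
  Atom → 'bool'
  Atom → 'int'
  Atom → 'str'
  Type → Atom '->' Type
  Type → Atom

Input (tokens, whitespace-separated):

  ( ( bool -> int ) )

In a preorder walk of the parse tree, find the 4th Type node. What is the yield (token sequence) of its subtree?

int

[Type [Atom ( [Type [Atom ( [Type [Atom bool] -> [Type [Atom int]]] )]] )]]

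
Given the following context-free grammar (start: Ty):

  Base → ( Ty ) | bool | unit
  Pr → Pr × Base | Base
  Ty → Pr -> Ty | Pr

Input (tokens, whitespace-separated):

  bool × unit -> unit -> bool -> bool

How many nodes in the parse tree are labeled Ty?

[Ty [Pr [Pr [Base bool]] × [Base unit]] -> [Ty [Pr [Base unit]] -> [Ty [Pr [Base bool]] -> [Ty [Pr [Base bool]]]]]]

4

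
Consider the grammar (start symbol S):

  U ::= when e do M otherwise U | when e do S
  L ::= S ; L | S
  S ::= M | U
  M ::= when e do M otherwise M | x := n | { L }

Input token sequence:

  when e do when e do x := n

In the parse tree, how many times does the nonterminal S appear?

[S [U when e do [S [U when e do [S [M x := n]]]]]]

3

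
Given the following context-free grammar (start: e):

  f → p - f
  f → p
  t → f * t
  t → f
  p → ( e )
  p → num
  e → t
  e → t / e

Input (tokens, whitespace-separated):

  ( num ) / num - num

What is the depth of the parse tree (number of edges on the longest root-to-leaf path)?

8

[e [t [f [p ( [e [t [f [p num]]]] )]]] / [e [t [f [p num] - [f [p num]]]]]]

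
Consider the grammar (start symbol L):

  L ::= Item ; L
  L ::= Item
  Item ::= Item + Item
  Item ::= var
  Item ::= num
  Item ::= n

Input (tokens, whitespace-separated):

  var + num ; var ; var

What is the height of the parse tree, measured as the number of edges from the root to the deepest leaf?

[L [Item [Item var] + [Item num]] ; [L [Item var] ; [L [Item var]]]]

4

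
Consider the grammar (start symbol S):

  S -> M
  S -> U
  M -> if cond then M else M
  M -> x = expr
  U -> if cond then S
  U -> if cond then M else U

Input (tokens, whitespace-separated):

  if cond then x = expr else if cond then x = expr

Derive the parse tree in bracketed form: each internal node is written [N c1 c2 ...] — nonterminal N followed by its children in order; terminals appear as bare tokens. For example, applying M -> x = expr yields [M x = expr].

[S [U if cond then [M x = expr] else [U if cond then [S [M x = expr]]]]]

S
U
if cond then M else U
if cond then x = expr else U
if cond then x = expr else if cond then S
if cond then x = expr else if cond then M
if cond then x = expr else if cond then x = expr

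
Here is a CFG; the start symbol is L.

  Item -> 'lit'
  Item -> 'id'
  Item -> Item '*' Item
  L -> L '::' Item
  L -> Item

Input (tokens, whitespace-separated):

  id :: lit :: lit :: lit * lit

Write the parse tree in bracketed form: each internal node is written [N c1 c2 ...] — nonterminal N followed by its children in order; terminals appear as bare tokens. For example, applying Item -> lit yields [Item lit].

L
L :: Item
L :: Item :: Item
L :: Item :: Item :: Item
Item :: Item :: Item :: Item
id :: Item :: Item :: Item
id :: lit :: Item :: Item
id :: lit :: lit :: Item
id :: lit :: lit :: Item * Item
id :: lit :: lit :: lit * Item
id :: lit :: lit :: lit * lit

[L [L [L [L [Item id]] :: [Item lit]] :: [Item lit]] :: [Item [Item lit] * [Item lit]]]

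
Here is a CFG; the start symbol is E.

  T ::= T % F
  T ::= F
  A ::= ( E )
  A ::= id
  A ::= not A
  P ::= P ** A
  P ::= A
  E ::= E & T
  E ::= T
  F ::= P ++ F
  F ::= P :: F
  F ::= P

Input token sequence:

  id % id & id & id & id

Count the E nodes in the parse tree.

4

[E [E [E [E [T [T [F [P [A id]]]] % [F [P [A id]]]]] & [T [F [P [A id]]]]] & [T [F [P [A id]]]]] & [T [F [P [A id]]]]]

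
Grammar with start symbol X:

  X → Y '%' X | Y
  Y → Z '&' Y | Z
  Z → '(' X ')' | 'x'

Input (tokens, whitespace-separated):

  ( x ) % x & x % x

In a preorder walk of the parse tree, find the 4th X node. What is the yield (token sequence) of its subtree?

[X [Y [Z ( [X [Y [Z x]]] )]] % [X [Y [Z x] & [Y [Z x]]] % [X [Y [Z x]]]]]

x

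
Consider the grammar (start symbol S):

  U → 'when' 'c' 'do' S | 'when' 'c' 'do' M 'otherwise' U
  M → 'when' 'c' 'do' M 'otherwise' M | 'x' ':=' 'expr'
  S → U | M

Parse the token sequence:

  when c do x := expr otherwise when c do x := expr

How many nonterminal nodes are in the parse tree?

[S [U when c do [M x := expr] otherwise [U when c do [S [M x := expr]]]]]

6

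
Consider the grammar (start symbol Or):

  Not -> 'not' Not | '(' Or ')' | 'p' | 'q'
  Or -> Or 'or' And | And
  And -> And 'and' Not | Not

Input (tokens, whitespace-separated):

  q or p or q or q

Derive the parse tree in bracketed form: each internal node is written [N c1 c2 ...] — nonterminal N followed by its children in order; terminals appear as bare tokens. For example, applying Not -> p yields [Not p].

[Or [Or [Or [Or [And [Not q]]] or [And [Not p]]] or [And [Not q]]] or [And [Not q]]]

Or
Or or And
Or or And or And
Or or And or And or And
And or And or And or And
Not or And or And or And
q or And or And or And
q or Not or And or And
q or p or And or And
q or p or Not or And
q or p or q or And
q or p or q or Not
q or p or q or q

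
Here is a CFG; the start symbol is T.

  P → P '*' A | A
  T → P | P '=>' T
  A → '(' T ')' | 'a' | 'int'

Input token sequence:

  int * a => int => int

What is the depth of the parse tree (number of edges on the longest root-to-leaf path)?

5

[T [P [P [A int]] * [A a]] => [T [P [A int]] => [T [P [A int]]]]]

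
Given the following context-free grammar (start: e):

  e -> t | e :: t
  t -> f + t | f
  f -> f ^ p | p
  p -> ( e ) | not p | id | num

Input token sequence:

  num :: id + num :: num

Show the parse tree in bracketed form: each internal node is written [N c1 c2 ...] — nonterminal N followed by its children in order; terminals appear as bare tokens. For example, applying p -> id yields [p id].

e
e :: t
e :: t :: t
t :: t :: t
f :: t :: t
p :: t :: t
num :: t :: t
num :: f + t :: t
num :: p + t :: t
num :: id + t :: t
num :: id + f :: t
num :: id + p :: t
num :: id + num :: t
num :: id + num :: f
num :: id + num :: p
num :: id + num :: num

[e [e [e [t [f [p num]]]] :: [t [f [p id]] + [t [f [p num]]]]] :: [t [f [p num]]]]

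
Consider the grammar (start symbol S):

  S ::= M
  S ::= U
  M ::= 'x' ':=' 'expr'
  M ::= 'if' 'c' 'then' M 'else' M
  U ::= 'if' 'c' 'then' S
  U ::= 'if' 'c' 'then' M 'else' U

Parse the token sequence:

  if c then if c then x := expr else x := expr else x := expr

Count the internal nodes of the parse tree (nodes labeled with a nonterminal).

[S [M if c then [M if c then [M x := expr] else [M x := expr]] else [M x := expr]]]

6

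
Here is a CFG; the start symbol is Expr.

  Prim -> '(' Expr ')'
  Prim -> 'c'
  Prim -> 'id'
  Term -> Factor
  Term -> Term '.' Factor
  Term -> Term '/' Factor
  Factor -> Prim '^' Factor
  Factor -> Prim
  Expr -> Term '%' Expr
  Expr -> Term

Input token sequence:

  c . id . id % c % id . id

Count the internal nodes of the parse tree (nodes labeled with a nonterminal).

21

[Expr [Term [Term [Term [Factor [Prim c]]] . [Factor [Prim id]]] . [Factor [Prim id]]] % [Expr [Term [Factor [Prim c]]] % [Expr [Term [Term [Factor [Prim id]]] . [Factor [Prim id]]]]]]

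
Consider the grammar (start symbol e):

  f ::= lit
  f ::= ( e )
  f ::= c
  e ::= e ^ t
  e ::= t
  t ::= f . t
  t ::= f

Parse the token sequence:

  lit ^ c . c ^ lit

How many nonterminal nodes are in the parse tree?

11

[e [e [e [t [f lit]]] ^ [t [f c] . [t [f c]]]] ^ [t [f lit]]]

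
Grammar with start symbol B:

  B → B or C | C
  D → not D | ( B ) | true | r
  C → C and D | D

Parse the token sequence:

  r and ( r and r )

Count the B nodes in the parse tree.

2

[B [C [C [D r]] and [D ( [B [C [C [D r]] and [D r]]] )]]]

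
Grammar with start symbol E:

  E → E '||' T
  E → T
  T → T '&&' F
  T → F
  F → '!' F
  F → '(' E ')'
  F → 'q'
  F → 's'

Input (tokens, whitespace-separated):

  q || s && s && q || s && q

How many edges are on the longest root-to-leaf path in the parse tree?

[E [E [E [T [F q]]] || [T [T [T [F s]] && [F s]] && [F q]]] || [T [T [F s]] && [F q]]]

6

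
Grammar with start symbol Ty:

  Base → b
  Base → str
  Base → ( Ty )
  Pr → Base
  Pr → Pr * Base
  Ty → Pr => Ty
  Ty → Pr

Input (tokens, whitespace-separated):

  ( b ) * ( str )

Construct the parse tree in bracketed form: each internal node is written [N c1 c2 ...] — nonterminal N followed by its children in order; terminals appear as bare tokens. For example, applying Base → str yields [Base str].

Ty
Pr
Pr * Base
Base * Base
( Ty ) * Base
( Pr ) * Base
( Base ) * Base
( b ) * Base
( b ) * ( Ty )
( b ) * ( Pr )
( b ) * ( Base )
( b ) * ( str )

[Ty [Pr [Pr [Base ( [Ty [Pr [Base b]]] )]] * [Base ( [Ty [Pr [Base str]]] )]]]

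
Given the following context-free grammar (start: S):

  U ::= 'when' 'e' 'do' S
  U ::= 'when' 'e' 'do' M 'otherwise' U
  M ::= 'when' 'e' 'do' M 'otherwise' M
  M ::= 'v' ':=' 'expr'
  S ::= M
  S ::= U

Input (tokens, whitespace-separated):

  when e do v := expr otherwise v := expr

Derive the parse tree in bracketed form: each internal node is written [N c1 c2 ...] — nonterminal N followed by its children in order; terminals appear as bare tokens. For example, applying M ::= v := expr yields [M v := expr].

[S [M when e do [M v := expr] otherwise [M v := expr]]]

S
M
when e do M otherwise M
when e do v := expr otherwise M
when e do v := expr otherwise v := expr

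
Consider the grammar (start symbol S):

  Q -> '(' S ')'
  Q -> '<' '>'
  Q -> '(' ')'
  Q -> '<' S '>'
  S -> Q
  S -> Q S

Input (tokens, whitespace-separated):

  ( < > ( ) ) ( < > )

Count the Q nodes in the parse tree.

[S [Q ( [S [Q < >] [S [Q ( )]]] )] [S [Q ( [S [Q < >]] )]]]

5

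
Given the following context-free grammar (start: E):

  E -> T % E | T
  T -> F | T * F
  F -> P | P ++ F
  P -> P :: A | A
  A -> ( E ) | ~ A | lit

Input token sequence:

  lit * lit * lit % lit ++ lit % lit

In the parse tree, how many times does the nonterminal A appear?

6

[E [T [T [T [F [P [A lit]]]] * [F [P [A lit]]]] * [F [P [A lit]]]] % [E [T [F [P [A lit]] ++ [F [P [A lit]]]]] % [E [T [F [P [A lit]]]]]]]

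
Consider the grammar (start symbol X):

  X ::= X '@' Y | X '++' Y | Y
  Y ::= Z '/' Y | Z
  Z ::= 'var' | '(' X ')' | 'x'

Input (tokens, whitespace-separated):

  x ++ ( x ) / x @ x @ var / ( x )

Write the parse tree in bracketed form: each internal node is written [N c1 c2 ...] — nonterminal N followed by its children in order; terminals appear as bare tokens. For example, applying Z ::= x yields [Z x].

X
X @ Y
X @ Y @ Y
X ++ Y @ Y @ Y
Y ++ Y @ Y @ Y
Z ++ Y @ Y @ Y
x ++ Y @ Y @ Y
x ++ Z / Y @ Y @ Y
x ++ ( X ) / Y @ Y @ Y
x ++ ( Y ) / Y @ Y @ Y
x ++ ( Z ) / Y @ Y @ Y
x ++ ( x ) / Y @ Y @ Y
x ++ ( x ) / Z @ Y @ Y
x ++ ( x ) / x @ Y @ Y
x ++ ( x ) / x @ Z @ Y
x ++ ( x ) / x @ x @ Y
x ++ ( x ) / x @ x @ Z / Y
x ++ ( x ) / x @ x @ var / Y
x ++ ( x ) / x @ x @ var / Z
x ++ ( x ) / x @ x @ var / ( X )
x ++ ( x ) / x @ x @ var / ( Y )
x ++ ( x ) / x @ x @ var / ( Z )
x ++ ( x ) / x @ x @ var / ( x )

[X [X [X [X [Y [Z x]]] ++ [Y [Z ( [X [Y [Z x]]] )] / [Y [Z x]]]] @ [Y [Z x]]] @ [Y [Z var] / [Y [Z ( [X [Y [Z x]]] )]]]]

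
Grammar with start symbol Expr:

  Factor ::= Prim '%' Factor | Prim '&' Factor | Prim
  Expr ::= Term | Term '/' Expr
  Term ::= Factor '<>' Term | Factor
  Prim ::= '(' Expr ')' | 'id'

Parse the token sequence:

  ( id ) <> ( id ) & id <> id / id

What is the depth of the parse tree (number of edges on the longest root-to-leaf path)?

9

[Expr [Term [Factor [Prim ( [Expr [Term [Factor [Prim id]]]] )]] <> [Term [Factor [Prim ( [Expr [Term [Factor [Prim id]]]] )] & [Factor [Prim id]]] <> [Term [Factor [Prim id]]]]] / [Expr [Term [Factor [Prim id]]]]]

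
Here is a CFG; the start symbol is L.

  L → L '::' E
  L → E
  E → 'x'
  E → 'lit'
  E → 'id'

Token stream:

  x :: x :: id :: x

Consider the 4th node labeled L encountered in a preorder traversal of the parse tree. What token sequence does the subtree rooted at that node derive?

[L [L [L [L [E x]] :: [E x]] :: [E id]] :: [E x]]

x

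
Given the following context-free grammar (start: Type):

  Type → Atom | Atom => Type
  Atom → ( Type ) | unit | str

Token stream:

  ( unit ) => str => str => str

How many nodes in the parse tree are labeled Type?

5

[Type [Atom ( [Type [Atom unit]] )] => [Type [Atom str] => [Type [Atom str] => [Type [Atom str]]]]]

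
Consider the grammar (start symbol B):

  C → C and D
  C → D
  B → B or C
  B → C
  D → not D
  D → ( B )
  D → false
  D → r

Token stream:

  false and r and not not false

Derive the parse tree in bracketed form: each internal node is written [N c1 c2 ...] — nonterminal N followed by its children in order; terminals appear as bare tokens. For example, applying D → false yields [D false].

[B [C [C [C [D false]] and [D r]] and [D not [D not [D false]]]]]

B
C
C and D
C and D and D
D and D and D
false and D and D
false and r and D
false and r and not D
false and r and not not D
false and r and not not false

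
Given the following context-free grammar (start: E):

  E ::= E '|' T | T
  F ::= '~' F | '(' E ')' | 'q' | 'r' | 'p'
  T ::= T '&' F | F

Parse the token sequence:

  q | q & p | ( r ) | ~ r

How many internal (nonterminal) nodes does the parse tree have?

[E [E [E [E [T [F q]]] | [T [T [F q]] & [F p]]] | [T [F ( [E [T [F r]]] )]]] | [T [F ~ [F r]]]]

18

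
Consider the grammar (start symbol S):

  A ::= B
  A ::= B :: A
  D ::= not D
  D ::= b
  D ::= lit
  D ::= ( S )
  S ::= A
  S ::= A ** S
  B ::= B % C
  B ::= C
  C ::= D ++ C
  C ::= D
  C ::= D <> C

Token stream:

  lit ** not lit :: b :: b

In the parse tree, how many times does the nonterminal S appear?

[S [A [B [C [D lit]]]] ** [S [A [B [C [D not [D lit]]]] :: [A [B [C [D b]]] :: [A [B [C [D b]]]]]]]]

2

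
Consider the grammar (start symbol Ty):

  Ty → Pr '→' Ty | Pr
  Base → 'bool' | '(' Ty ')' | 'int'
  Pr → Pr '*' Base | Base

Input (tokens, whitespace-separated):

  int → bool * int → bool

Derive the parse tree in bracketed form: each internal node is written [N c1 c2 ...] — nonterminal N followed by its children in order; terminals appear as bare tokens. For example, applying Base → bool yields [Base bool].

[Ty [Pr [Base int]] → [Ty [Pr [Pr [Base bool]] * [Base int]] → [Ty [Pr [Base bool]]]]]

Ty
Pr → Ty
Base → Ty
int → Ty
int → Pr → Ty
int → Pr * Base → Ty
int → Base * Base → Ty
int → bool * Base → Ty
int → bool * int → Ty
int → bool * int → Pr
int → bool * int → Base
int → bool * int → bool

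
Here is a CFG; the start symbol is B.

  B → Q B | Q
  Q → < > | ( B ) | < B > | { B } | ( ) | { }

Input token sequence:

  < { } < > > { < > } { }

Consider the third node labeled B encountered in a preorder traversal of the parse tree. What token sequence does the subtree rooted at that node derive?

[B [Q < [B [Q { }] [B [Q < >]]] >] [B [Q { [B [Q < >]] }] [B [Q { }]]]]

< >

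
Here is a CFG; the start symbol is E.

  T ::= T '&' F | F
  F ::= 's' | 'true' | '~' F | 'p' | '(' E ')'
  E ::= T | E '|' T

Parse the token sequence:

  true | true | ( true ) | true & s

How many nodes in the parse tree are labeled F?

6

[E [E [E [E [T [F true]]] | [T [F true]]] | [T [F ( [E [T [F true]]] )]]] | [T [T [F true]] & [F s]]]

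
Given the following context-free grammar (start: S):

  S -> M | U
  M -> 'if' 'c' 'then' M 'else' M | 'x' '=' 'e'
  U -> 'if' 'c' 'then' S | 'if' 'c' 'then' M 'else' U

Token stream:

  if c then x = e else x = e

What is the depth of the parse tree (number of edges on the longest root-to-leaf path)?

[S [M if c then [M x = e] else [M x = e]]]

3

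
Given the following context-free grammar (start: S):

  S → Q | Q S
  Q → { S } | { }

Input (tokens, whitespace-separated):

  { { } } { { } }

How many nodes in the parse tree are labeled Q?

4

[S [Q { [S [Q { }]] }] [S [Q { [S [Q { }]] }]]]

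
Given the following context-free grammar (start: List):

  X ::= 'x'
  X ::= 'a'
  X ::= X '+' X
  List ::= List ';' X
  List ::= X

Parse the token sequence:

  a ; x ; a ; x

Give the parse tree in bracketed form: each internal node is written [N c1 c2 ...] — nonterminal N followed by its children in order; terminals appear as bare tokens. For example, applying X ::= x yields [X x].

[List [List [List [List [X a]] ; [X x]] ; [X a]] ; [X x]]

List
List ; X
List ; X ; X
List ; X ; X ; X
X ; X ; X ; X
a ; X ; X ; X
a ; x ; X ; X
a ; x ; a ; X
a ; x ; a ; x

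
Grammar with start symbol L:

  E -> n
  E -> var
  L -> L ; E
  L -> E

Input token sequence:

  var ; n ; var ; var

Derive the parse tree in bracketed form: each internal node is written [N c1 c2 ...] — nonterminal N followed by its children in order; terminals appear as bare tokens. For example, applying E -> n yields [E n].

L
L ; E
L ; E ; E
L ; E ; E ; E
E ; E ; E ; E
var ; E ; E ; E
var ; n ; E ; E
var ; n ; var ; E
var ; n ; var ; var

[L [L [L [L [E var]] ; [E n]] ; [E var]] ; [E var]]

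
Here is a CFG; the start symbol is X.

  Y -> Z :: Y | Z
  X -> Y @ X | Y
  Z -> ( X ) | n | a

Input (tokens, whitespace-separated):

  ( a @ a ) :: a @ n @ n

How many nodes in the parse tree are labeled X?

[X [Y [Z ( [X [Y [Z a]] @ [X [Y [Z a]]]] )] :: [Y [Z a]]] @ [X [Y [Z n]] @ [X [Y [Z n]]]]]

5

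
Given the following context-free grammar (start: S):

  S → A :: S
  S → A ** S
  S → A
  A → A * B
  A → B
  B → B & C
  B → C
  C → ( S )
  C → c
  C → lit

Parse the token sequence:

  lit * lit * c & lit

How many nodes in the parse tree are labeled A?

3

[S [A [A [A [B [C lit]]] * [B [C lit]]] * [B [B [C c]] & [C lit]]]]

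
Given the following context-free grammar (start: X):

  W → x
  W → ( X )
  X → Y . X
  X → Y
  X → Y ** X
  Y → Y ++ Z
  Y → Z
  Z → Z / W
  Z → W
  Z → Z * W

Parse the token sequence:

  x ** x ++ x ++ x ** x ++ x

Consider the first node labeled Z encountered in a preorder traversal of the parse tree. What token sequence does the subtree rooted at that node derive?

x

[X [Y [Z [W x]]] ** [X [Y [Y [Y [Z [W x]]] ++ [Z [W x]]] ++ [Z [W x]]] ** [X [Y [Y [Z [W x]]] ++ [Z [W x]]]]]]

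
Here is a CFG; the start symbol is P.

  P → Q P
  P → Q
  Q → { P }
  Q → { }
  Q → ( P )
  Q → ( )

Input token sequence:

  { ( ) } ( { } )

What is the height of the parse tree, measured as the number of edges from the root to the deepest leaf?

[P [Q { [P [Q ( )]] }] [P [Q ( [P [Q { }]] )]]]

5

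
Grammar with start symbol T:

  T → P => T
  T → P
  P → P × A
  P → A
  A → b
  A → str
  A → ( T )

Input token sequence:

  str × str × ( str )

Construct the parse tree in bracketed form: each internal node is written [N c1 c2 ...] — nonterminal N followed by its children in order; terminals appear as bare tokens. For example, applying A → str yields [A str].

[T [P [P [P [A str]] × [A str]] × [A ( [T [P [A str]]] )]]]

T
P
P × A
P × A × A
A × A × A
str × A × A
str × str × A
str × str × ( T )
str × str × ( P )
str × str × ( A )
str × str × ( str )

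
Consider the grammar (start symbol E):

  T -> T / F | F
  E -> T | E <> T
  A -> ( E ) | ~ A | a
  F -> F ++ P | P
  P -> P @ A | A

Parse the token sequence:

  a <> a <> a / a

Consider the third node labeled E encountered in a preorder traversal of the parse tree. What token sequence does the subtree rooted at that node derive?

[E [E [E [T [F [P [A a]]]]] <> [T [F [P [A a]]]]] <> [T [T [F [P [A a]]]] / [F [P [A a]]]]]

a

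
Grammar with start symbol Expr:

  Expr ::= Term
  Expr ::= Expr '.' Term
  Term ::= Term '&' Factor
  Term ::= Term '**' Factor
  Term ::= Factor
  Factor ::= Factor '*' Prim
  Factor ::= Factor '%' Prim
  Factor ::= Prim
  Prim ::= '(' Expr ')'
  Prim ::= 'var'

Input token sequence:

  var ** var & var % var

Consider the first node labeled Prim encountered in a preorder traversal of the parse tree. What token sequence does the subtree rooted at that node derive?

var

[Expr [Term [Term [Term [Factor [Prim var]]] ** [Factor [Prim var]]] & [Factor [Factor [Prim var]] % [Prim var]]]]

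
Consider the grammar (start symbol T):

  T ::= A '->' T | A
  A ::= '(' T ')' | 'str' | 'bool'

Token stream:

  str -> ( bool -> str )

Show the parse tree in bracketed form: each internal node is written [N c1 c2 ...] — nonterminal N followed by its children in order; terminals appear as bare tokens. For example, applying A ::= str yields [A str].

[T [A str] -> [T [A ( [T [A bool] -> [T [A str]]] )]]]

T
A -> T
str -> T
str -> A
str -> ( T )
str -> ( A -> T )
str -> ( bool -> T )
str -> ( bool -> A )
str -> ( bool -> str )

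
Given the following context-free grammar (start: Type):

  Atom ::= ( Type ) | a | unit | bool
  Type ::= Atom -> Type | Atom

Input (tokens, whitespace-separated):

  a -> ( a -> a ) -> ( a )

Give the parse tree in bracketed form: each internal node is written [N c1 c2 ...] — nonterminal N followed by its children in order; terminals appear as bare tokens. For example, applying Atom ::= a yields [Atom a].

Type
Atom -> Type
a -> Type
a -> Atom -> Type
a -> ( Type ) -> Type
a -> ( Atom -> Type ) -> Type
a -> ( a -> Type ) -> Type
a -> ( a -> Atom ) -> Type
a -> ( a -> a ) -> Type
a -> ( a -> a ) -> Atom
a -> ( a -> a ) -> ( Type )
a -> ( a -> a ) -> ( Atom )
a -> ( a -> a ) -> ( a )

[Type [Atom a] -> [Type [Atom ( [Type [Atom a] -> [Type [Atom a]]] )] -> [Type [Atom ( [Type [Atom a]] )]]]]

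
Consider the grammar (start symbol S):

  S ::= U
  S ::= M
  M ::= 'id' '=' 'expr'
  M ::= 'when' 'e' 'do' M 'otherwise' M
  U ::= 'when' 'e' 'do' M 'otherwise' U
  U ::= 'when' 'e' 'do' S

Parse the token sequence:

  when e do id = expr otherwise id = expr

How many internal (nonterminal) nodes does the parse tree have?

4

[S [M when e do [M id = expr] otherwise [M id = expr]]]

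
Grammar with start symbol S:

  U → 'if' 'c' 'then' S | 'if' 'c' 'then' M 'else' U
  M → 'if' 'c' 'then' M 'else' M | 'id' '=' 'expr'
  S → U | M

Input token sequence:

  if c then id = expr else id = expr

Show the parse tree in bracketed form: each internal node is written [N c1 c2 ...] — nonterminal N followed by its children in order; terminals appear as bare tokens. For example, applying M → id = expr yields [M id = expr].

[S [M if c then [M id = expr] else [M id = expr]]]

S
M
if c then M else M
if c then id = expr else M
if c then id = expr else id = expr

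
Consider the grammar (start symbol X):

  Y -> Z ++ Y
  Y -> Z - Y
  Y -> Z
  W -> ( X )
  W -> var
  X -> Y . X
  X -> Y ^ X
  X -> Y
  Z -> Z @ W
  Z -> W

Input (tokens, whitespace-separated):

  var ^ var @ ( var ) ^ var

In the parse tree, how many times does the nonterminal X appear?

4

[X [Y [Z [W var]]] ^ [X [Y [Z [Z [W var]] @ [W ( [X [Y [Z [W var]]]] )]]] ^ [X [Y [Z [W var]]]]]]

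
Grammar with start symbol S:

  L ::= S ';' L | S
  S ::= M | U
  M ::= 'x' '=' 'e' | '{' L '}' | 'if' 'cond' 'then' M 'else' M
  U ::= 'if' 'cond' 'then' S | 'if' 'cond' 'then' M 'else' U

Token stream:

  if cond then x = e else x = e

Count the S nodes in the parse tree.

[S [M if cond then [M x = e] else [M x = e]]]

1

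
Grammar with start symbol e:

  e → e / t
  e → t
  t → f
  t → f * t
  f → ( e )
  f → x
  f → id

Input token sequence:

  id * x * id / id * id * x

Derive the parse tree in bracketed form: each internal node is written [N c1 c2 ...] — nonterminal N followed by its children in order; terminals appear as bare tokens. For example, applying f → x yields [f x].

e
e / t
t / t
f * t / t
id * t / t
id * f * t / t
id * x * t / t
id * x * f / t
id * x * id / t
id * x * id / f * t
id * x * id / id * t
id * x * id / id * f * t
id * x * id / id * id * t
id * x * id / id * id * f
id * x * id / id * id * x

[e [e [t [f id] * [t [f x] * [t [f id]]]]] / [t [f id] * [t [f id] * [t [f x]]]]]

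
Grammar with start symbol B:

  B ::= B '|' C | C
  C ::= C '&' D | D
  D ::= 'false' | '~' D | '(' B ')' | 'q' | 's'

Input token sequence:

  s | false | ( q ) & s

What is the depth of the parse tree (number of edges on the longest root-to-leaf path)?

7

[B [B [B [C [D s]]] | [C [D false]]] | [C [C [D ( [B [C [D q]]] )]] & [D s]]]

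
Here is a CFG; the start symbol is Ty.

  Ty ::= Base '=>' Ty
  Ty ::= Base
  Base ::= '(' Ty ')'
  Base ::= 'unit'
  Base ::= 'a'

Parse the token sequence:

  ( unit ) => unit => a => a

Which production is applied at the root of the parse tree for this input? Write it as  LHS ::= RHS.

[Ty [Base ( [Ty [Base unit]] )] => [Ty [Base unit] => [Ty [Base a] => [Ty [Base a]]]]]

Ty ::= Base '=>' Ty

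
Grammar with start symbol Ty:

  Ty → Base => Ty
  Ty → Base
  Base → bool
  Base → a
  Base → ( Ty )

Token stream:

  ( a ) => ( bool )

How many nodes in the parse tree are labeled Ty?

4

[Ty [Base ( [Ty [Base a]] )] => [Ty [Base ( [Ty [Base bool]] )]]]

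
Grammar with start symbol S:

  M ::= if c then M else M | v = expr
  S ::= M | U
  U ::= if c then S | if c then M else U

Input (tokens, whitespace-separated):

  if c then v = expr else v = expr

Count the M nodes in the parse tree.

[S [M if c then [M v = expr] else [M v = expr]]]

3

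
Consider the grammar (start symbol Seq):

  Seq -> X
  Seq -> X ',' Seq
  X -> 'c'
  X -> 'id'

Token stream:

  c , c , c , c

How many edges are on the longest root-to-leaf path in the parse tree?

5

[Seq [X c] , [Seq [X c] , [Seq [X c] , [Seq [X c]]]]]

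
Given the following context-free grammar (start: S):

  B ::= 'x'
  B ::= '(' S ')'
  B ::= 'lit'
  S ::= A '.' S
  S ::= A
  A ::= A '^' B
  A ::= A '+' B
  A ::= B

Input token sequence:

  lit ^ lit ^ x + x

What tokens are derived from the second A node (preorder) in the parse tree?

lit ^ lit ^ x

[S [A [A [A [A [B lit]] ^ [B lit]] ^ [B x]] + [B x]]]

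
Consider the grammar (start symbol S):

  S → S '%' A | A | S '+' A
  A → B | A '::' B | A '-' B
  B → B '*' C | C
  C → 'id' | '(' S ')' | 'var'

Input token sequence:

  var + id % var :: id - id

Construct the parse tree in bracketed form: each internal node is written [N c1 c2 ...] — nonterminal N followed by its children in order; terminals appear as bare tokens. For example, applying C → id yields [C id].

[S [S [S [A [B [C var]]]] + [A [B [C id]]]] % [A [A [A [B [C var]]] :: [B [C id]]] - [B [C id]]]]

S
S % A
S + A % A
A + A % A
B + A % A
C + A % A
var + A % A
var + B % A
var + C % A
var + id % A
var + id % A - B
var + id % A :: B - B
var + id % B :: B - B
var + id % C :: B - B
var + id % var :: B - B
var + id % var :: C - B
var + id % var :: id - B
var + id % var :: id - C
var + id % var :: id - id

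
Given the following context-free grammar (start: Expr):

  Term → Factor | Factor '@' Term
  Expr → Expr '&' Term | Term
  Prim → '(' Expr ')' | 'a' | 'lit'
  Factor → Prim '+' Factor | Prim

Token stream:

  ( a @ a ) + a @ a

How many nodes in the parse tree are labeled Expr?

[Expr [Term [Factor [Prim ( [Expr [Term [Factor [Prim a]] @ [Term [Factor [Prim a]]]]] )] + [Factor [Prim a]]] @ [Term [Factor [Prim a]]]]]

2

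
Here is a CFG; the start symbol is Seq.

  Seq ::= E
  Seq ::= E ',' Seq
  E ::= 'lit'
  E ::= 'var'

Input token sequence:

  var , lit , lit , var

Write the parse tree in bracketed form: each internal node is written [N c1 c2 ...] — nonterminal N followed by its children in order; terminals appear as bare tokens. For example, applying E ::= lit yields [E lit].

[Seq [E var] , [Seq [E lit] , [Seq [E lit] , [Seq [E var]]]]]

Seq
E , Seq
var , Seq
var , E , Seq
var , lit , Seq
var , lit , E , Seq
var , lit , lit , Seq
var , lit , lit , E
var , lit , lit , var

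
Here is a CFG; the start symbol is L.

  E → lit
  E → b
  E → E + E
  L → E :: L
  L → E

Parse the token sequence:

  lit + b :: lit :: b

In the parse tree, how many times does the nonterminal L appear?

3

[L [E [E lit] + [E b]] :: [L [E lit] :: [L [E b]]]]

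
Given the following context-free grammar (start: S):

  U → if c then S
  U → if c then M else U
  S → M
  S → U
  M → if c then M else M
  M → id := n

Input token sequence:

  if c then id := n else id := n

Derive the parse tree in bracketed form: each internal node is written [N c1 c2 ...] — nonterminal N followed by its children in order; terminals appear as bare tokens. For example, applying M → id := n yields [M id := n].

S
M
if c then M else M
if c then id := n else M
if c then id := n else id := n

[S [M if c then [M id := n] else [M id := n]]]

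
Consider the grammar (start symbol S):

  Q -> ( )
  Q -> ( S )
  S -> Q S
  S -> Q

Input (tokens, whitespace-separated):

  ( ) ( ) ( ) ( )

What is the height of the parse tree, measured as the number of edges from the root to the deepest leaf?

5

[S [Q ( )] [S [Q ( )] [S [Q ( )] [S [Q ( )]]]]]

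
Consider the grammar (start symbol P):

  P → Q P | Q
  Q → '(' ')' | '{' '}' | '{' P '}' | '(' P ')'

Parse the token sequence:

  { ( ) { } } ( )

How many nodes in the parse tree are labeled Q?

[P [Q { [P [Q ( )] [P [Q { }]]] }] [P [Q ( )]]]

4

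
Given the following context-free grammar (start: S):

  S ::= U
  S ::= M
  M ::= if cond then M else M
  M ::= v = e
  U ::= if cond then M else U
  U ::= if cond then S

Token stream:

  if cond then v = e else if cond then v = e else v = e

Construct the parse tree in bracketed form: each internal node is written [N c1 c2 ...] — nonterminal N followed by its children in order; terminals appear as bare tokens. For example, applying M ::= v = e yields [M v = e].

[S [M if cond then [M v = e] else [M if cond then [M v = e] else [M v = e]]]]

S
M
if cond then M else M
if cond then v = e else M
if cond then v = e else if cond then M else M
if cond then v = e else if cond then v = e else M
if cond then v = e else if cond then v = e else v = e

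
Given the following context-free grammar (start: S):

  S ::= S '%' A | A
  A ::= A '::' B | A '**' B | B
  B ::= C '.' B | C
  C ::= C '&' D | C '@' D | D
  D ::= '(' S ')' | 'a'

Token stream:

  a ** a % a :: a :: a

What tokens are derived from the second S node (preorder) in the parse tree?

[S [S [A [A [B [C [D a]]]] ** [B [C [D a]]]]] % [A [A [A [B [C [D a]]]] :: [B [C [D a]]]] :: [B [C [D a]]]]]

a ** a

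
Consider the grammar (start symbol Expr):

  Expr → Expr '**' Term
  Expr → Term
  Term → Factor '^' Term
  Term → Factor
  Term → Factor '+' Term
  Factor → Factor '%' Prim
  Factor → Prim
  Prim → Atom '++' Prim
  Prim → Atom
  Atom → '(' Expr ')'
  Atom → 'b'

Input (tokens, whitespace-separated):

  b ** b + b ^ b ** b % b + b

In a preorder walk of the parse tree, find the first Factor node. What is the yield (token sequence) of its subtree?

b

[Expr [Expr [Expr [Term [Factor [Prim [Atom b]]]]] ** [Term [Factor [Prim [Atom b]]] + [Term [Factor [Prim [Atom b]]] ^ [Term [Factor [Prim [Atom b]]]]]]] ** [Term [Factor [Factor [Prim [Atom b]]] % [Prim [Atom b]]] + [Term [Factor [Prim [Atom b]]]]]]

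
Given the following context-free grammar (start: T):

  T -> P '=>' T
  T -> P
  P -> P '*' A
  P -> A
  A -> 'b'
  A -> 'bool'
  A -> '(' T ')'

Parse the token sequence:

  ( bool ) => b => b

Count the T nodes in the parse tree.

[T [P [A ( [T [P [A bool]]] )]] => [T [P [A b]] => [T [P [A b]]]]]

4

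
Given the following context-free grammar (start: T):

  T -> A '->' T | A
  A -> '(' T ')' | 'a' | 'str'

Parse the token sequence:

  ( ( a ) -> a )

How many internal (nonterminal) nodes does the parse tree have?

[T [A ( [T [A ( [T [A a]] )] -> [T [A a]]] )]]

8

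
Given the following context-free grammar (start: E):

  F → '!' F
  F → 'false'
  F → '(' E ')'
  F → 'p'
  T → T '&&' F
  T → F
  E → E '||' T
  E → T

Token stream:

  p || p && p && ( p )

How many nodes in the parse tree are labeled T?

[E [E [T [F p]]] || [T [T [T [F p]] && [F p]] && [F ( [E [T [F p]]] )]]]

5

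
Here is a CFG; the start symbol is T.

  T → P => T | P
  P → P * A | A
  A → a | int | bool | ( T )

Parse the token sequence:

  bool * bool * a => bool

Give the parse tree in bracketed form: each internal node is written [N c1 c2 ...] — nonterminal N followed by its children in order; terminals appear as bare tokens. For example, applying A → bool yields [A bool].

T
P => T
P * A => T
P * A * A => T
A * A * A => T
bool * A * A => T
bool * bool * A => T
bool * bool * a => T
bool * bool * a => P
bool * bool * a => A
bool * bool * a => bool

[T [P [P [P [A bool]] * [A bool]] * [A a]] => [T [P [A bool]]]]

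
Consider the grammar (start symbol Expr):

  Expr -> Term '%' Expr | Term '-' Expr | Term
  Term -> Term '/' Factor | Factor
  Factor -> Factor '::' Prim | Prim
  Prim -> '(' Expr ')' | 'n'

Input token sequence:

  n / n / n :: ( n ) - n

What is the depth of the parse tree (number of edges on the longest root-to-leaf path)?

[Expr [Term [Term [Term [Factor [Prim n]]] / [Factor [Prim n]]] / [Factor [Factor [Prim n]] :: [Prim ( [Expr [Term [Factor [Prim n]]]] )]]] - [Expr [Term [Factor [Prim n]]]]]

8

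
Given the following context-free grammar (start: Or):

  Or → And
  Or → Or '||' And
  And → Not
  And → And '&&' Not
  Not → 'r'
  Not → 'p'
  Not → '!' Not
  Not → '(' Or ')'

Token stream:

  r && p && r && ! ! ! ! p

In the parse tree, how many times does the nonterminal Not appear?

8

[Or [And [And [And [And [Not r]] && [Not p]] && [Not r]] && [Not ! [Not ! [Not ! [Not ! [Not p]]]]]]]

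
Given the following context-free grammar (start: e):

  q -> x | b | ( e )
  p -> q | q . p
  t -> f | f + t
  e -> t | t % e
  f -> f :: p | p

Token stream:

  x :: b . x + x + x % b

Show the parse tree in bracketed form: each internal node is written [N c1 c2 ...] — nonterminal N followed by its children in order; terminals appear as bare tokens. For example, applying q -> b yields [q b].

[e [t [f [f [p [q x]]] :: [p [q b] . [p [q x]]]] + [t [f [p [q x]]] + [t [f [p [q x]]]]]] % [e [t [f [p [q b]]]]]]

e
t % e
f + t % e
f :: p + t % e
p :: p + t % e
q :: p + t % e
x :: p + t % e
x :: q . p + t % e
x :: b . p + t % e
x :: b . q + t % e
x :: b . x + t % e
x :: b . x + f + t % e
x :: b . x + p + t % e
x :: b . x + q + t % e
x :: b . x + x + t % e
x :: b . x + x + f % e
x :: b . x + x + p % e
x :: b . x + x + q % e
x :: b . x + x + x % e
x :: b . x + x + x % t
x :: b . x + x + x % f
x :: b . x + x + x % p
x :: b . x + x + x % q
x :: b . x + x + x % b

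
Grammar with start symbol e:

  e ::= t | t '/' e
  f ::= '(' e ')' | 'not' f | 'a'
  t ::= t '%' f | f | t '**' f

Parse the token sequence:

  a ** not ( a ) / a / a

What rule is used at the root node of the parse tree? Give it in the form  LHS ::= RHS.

e ::= t '/' e

[e [t [t [f a]] ** [f not [f ( [e [t [f a]]] )]]] / [e [t [f a]] / [e [t [f a]]]]]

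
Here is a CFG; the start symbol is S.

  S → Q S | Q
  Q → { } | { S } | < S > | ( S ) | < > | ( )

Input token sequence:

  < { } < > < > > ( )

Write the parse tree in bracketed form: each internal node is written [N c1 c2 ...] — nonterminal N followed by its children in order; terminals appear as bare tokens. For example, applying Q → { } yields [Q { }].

[S [Q < [S [Q { }] [S [Q < >] [S [Q < >]]]] >] [S [Q ( )]]]

S
Q S
< S > S
< Q S > S
< { } S > S
< { } Q S > S
< { } < > S > S
< { } < > Q > S
< { } < > < > > S
< { } < > < > > Q
< { } < > < > > ( )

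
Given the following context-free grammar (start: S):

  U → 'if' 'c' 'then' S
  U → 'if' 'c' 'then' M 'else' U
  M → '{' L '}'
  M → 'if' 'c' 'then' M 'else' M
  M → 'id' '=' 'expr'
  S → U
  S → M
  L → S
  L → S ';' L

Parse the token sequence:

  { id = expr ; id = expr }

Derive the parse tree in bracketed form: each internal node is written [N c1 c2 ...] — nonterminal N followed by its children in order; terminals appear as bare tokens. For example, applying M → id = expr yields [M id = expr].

[S [M { [L [S [M id = expr]] ; [L [S [M id = expr]]]] }]]

S
M
{ L }
{ S ; L }
{ M ; L }
{ id = expr ; L }
{ id = expr ; S }
{ id = expr ; M }
{ id = expr ; id = expr }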